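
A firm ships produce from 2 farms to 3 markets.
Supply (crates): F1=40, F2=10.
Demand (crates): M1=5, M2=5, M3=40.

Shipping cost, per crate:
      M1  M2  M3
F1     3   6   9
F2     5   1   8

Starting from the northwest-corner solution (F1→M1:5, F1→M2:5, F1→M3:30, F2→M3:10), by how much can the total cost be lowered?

Current plan cost = 5·3 + 5·6 + 30·9 + 10·8 = 395.
Optimal plan:
  F1→M1: 5 × 3 = 15
  F1→M3: 35 × 9 = 315
  F2→M2: 5 × 1 = 5
  F2→M3: 5 × 8 = 40
Optimal cost = 375.
Saving = 395 − 375 = 20.

20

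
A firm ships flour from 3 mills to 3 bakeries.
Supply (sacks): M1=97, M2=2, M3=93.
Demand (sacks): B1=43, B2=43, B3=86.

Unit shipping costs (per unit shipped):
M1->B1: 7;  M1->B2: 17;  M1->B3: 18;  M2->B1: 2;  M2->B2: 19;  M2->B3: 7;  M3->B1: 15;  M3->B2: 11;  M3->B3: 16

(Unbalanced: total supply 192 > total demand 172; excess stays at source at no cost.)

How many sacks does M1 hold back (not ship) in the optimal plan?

Minimum-cost shipments:
  M1→B1: 43 sacks
  M1→B3: 34 sacks
  M2→B3: 2 sacks
  M3→B2: 43 sacks
  M3→B3: 50 sacks
Total cost = 2200.
M1 ships 77 of its 97, leaving 20.

20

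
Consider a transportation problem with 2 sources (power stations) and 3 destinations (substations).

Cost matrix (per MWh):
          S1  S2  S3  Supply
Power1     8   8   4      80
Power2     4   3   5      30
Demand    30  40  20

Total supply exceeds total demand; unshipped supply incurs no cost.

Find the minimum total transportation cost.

490

A cheapest plan:
  Power1->S1: 30 MWh
  Power1->S2: 10 MWh
  Power1->S3: 20 MWh
  Power2->S2: 30 MWh
Total cost = 490.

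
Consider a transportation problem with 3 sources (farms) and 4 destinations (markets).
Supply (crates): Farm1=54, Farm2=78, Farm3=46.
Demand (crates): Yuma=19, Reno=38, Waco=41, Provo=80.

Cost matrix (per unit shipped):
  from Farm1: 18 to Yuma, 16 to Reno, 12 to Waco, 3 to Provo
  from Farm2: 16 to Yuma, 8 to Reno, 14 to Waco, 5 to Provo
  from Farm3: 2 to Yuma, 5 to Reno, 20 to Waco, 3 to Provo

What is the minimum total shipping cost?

A cheapest plan:
  Farm1–Provo: 54 × 3 = 162
  Farm2–Reno: 11 × 8 = 88
  Farm2–Waco: 41 × 14 = 574
  Farm2–Provo: 26 × 5 = 130
  Farm3–Yuma: 19 × 2 = 38
  Farm3–Reno: 27 × 5 = 135
Total = 162 + 88 + 574 + 130 + 38 + 135 = 1127.

1127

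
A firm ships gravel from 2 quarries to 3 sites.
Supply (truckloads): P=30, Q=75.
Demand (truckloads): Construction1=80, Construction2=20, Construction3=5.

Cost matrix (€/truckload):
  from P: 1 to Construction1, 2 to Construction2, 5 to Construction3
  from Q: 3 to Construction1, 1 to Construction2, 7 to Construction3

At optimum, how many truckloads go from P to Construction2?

Solving gives:
  P–Construction1: 25 × €1 = €25
  P–Construction3: 5 × €5 = €25
  Q–Construction1: 55 × €3 = €165
  Q–Construction2: 20 × €1 = €20
Total cost = €235.
The route P→Construction2 is not used.

0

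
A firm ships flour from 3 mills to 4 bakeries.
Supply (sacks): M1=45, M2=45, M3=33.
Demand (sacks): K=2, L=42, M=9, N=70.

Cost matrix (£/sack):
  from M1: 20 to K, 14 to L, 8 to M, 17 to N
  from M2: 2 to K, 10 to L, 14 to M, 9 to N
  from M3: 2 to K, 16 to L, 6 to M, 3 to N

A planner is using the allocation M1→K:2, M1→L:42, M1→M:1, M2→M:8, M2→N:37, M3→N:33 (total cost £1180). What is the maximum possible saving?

108

Current plan cost = 2·20 + 42·14 + 1·8 + 8·14 + 37·9 + 33·3 = £1180.
Optimal plan:
  M1→L: 36 sacks
  M1→M: 9 sacks
  M2→K: 2 sacks
  M2→L: 6 sacks
  M2→N: 37 sacks
  M3→N: 33 sacks
Optimal cost = £1072.
Saving = 1180 − 1072 = £108.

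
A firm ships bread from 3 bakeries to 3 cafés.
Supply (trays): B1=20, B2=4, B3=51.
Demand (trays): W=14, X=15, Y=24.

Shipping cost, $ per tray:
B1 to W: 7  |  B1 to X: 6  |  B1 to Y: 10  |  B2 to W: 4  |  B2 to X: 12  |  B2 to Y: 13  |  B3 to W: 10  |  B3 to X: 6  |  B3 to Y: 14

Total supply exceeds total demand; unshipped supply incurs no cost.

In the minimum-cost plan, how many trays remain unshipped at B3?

22

An optimal plan:
  B1->Y: 20 × $10 = $200
  B2->W: 4 × $4 = $16
  B3->W: 10 × $10 = $100
  B3->X: 15 × $6 = $90
  B3->Y: 4 × $14 = $56
Total cost = $462.
B3 ships 29 of its 51, leaving 22.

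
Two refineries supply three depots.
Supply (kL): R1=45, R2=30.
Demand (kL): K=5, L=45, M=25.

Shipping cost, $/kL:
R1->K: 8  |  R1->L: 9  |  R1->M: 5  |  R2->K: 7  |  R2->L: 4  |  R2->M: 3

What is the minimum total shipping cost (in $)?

420

Optimal allocation:
  R1->K: 5 × $8 = $40
  R1->L: 15 × $9 = $135
  R1->M: 25 × $5 = $125
  R2->L: 30 × $4 = $120
Total = 40 + 135 + 125 + 120 = $420.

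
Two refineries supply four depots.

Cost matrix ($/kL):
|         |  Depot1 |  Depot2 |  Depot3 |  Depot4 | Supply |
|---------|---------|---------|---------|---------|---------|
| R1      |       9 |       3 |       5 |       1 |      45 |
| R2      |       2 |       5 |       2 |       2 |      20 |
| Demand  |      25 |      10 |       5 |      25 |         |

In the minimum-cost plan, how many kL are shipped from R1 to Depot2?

10

The minimum-cost plan:
  R1 to Depot1: 5 kL
  R1 to Depot2: 10 kL
  R1 to Depot3: 5 kL
  R1 to Depot4: 25 kL
  R2 to Depot1: 20 kL
Total cost = $165.
So R1→Depot2 carries 10 kL.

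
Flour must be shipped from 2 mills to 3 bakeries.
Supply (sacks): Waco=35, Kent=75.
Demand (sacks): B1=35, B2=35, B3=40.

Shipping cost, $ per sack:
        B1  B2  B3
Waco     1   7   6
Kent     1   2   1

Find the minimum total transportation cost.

One minimum-cost allocation:
  Waco to B1: 35 sacks
  Kent to B2: 35 sacks
  Kent to B3: 40 sacks
Total cost = $145.

145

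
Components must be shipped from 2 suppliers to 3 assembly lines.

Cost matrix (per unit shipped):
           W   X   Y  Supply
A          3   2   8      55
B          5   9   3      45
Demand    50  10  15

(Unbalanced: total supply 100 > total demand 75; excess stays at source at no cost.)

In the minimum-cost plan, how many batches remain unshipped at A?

An optimal plan:
  A–W: 45 × 3 = 135
  A–X: 10 × 2 = 20
  B–W: 5 × 5 = 25
  B–Y: 15 × 3 = 45
Total cost = 225.
A ships 55 of its 55, leaving 0.

0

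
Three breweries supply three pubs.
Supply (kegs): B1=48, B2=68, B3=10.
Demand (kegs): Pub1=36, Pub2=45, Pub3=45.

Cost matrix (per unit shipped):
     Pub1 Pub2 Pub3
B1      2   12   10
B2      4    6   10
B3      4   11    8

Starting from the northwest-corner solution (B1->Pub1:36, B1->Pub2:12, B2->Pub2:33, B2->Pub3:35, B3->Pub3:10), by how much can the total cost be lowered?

Current plan cost = 36·2 + 12·12 + 33·6 + 35·10 + 10·8 = 844.
Optimal plan:
  B1–Pub1: 36 kegs
  B1–Pub3: 12 kegs
  B2–Pub2: 45 kegs
  B2–Pub3: 23 kegs
  B3–Pub3: 10 kegs
Optimal cost = 772.
Saving = 844 − 772 = 72.

72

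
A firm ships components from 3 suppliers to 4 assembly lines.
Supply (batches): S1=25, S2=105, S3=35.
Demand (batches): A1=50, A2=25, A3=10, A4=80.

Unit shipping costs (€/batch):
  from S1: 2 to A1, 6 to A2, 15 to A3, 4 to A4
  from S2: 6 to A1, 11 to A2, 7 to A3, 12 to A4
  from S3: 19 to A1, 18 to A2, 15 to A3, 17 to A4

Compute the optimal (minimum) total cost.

1580

A cheapest plan:
  S1 to A4: 25 × €4 = €100
  S2 to A1: 50 × €6 = €300
  S2 to A2: 25 × €11 = €275
  S2 to A3: 10 × €7 = €70
  S2 to A4: 20 × €12 = €240
  S3 to A4: 35 × €17 = €595
Total = 100 + 300 + 275 + 70 + 240 + 595 = €1580.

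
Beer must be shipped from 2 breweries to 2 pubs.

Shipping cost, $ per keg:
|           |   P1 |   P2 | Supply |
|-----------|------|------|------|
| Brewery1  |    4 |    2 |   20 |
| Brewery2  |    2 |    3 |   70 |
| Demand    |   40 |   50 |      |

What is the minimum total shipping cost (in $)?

210

Optimal allocation:
  Brewery1–P2: 20 × $2 = $40
  Brewery2–P1: 40 × $2 = $80
  Brewery2–P2: 30 × $3 = $90
Total = 40 + 80 + 90 = $210.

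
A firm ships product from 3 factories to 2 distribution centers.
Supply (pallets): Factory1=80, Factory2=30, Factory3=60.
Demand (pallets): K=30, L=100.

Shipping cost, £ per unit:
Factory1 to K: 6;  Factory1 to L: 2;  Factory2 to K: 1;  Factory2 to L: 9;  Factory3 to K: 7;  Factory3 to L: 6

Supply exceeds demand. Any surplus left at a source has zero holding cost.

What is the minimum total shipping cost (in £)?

310

An optimal shipping plan:
  Factory1 to L: 80 pallets
  Factory2 to K: 30 pallets
  Factory3 to L: 20 pallets
Total cost = £310.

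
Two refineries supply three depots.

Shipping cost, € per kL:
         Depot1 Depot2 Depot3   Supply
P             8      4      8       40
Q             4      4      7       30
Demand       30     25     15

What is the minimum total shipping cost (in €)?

340

A cheapest plan:
  P to Depot2: 25 × €4 = €100
  P to Depot3: 15 × €8 = €120
  Q to Depot1: 30 × €4 = €120
Total = 100 + 120 + 120 = €340.
(Supply check: P ships 40; Q ships 30.)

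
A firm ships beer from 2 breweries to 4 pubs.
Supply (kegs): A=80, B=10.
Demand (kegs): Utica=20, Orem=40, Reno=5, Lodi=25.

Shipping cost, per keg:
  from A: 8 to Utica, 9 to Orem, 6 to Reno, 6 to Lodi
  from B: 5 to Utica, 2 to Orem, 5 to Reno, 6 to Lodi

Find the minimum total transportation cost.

630

An optimal shipping plan:
  A→Utica: 20 kegs
  A→Orem: 30 kegs
  A→Reno: 5 kegs
  A→Lodi: 25 kegs
  B→Orem: 10 kegs
Total cost = 630.
(Supply check: A ships 80; B ships 10.)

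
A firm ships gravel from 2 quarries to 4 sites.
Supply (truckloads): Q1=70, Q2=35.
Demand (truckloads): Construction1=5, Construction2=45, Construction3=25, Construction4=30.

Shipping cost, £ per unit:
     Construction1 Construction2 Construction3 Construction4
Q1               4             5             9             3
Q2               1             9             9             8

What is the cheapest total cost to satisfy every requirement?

Optimal allocation:
  Q1->Construction2: 40 × £5 = £200
  Q1->Construction4: 30 × £3 = £90
  Q2->Construction1: 5 × £1 = £5
  Q2->Construction2: 5 × £9 = £45
  Q2->Construction3: 25 × £9 = £225
Total = 200 + 90 + 5 + 45 + 225 = £565.

565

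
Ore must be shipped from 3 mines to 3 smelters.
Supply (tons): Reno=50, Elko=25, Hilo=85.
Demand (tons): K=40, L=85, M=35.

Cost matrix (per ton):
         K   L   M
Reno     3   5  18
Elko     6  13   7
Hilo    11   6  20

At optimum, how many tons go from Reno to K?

40

Solving gives:
  Reno–K: 40 × 3 = 120
  Reno–M: 10 × 18 = 180
  Elko–M: 25 × 7 = 175
  Hilo–L: 85 × 6 = 510
Total cost = 985.
So Reno→K carries 40 tons.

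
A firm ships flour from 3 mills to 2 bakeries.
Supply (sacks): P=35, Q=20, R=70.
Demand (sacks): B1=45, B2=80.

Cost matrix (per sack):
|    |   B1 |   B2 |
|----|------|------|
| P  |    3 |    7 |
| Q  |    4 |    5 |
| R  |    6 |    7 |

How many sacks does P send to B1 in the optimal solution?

The minimum-cost plan:
  P–B1: 35 × 3 = 105
  Q–B2: 20 × 5 = 100
  R–B1: 10 × 6 = 60
  R–B2: 60 × 7 = 420
Total cost = 685.
So P→B1 carries 35 sacks.

35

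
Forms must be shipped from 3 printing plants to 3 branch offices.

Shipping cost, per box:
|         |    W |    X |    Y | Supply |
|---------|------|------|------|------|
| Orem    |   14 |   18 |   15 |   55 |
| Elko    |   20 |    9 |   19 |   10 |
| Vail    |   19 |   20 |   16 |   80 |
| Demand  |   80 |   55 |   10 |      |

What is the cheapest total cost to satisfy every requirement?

Optimal allocation:
  Orem→W: 55 × 14 = 770
  Elko→X: 10 × 9 = 90
  Vail→W: 25 × 19 = 475
  Vail→X: 45 × 20 = 900
  Vail→Y: 10 × 16 = 160
Total = 770 + 90 + 475 + 900 + 160 = 2395.
(Supply check: Orem ships 55; Elko ships 10; Vail ships 80.)

2395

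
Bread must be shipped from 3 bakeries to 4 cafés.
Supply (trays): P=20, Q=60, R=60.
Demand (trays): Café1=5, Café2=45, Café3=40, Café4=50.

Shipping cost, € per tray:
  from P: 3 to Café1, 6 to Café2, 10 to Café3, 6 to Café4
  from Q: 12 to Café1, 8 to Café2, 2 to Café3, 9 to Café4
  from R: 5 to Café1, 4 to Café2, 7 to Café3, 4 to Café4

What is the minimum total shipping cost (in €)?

585

One minimum-cost allocation:
  P to Café1: 5 × €3 = €15
  P to Café2: 15 × €6 = €90
  Q to Café2: 20 × €8 = €160
  Q to Café3: 40 × €2 = €80
  R to Café2: 10 × €4 = €40
  R to Café4: 50 × €4 = €200
Total = 15 + 90 + 160 + 80 + 40 + 200 = €585.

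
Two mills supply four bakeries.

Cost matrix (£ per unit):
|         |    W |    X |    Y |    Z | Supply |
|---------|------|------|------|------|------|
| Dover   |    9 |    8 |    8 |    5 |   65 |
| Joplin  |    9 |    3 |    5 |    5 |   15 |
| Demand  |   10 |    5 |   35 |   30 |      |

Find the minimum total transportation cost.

505

Optimal allocation:
  Dover→W: 10 × £9 = £90
  Dover→Y: 25 × £8 = £200
  Dover→Z: 30 × £5 = £150
  Joplin→X: 5 × £3 = £15
  Joplin→Y: 10 × £5 = £50
Total = 90 + 200 + 150 + 15 + 50 = £505.
(Supply check: Dover ships 65; Joplin ships 15.)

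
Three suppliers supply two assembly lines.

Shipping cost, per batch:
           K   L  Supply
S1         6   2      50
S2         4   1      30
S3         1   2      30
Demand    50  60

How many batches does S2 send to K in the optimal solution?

Optimal shipments:
  S1 to L: 50 × 2 = 100
  S2 to K: 20 × 4 = 80
  S2 to L: 10 × 1 = 10
  S3 to K: 30 × 1 = 30
Total cost = 220.
So S2→K carries 20 batches.

20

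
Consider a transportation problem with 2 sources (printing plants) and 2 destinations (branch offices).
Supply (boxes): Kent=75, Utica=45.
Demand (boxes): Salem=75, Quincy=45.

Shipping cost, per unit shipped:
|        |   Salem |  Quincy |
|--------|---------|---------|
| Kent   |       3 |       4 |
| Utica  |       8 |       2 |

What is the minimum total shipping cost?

An optimal shipping plan:
  Kent→Salem: 75 × 3 = 225
  Utica→Quincy: 45 × 2 = 90
Total = 225 + 90 = 315.

315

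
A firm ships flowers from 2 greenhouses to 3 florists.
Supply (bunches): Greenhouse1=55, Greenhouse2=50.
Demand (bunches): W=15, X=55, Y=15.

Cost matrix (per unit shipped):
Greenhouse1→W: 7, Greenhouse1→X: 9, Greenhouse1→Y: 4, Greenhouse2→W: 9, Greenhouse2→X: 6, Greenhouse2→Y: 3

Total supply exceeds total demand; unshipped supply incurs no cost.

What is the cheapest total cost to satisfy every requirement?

An optimal shipping plan:
  Greenhouse1→W: 15 × 7 = 105
  Greenhouse1→X: 5 × 9 = 45
  Greenhouse1→Y: 15 × 4 = 60
  Greenhouse2→X: 50 × 6 = 300
Total = 105 + 45 + 60 + 300 = 510.

510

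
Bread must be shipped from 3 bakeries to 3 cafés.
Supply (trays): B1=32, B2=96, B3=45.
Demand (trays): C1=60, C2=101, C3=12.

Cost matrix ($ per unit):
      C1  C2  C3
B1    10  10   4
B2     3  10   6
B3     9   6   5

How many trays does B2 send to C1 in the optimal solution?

The minimum-cost plan:
  B1 to C2: 20 × $10 = $200
  B1 to C3: 12 × $4 = $48
  B2 to C1: 60 × $3 = $180
  B2 to C2: 36 × $10 = $360
  B3 to C2: 45 × $6 = $270
Total cost = $1058.
So B2→C1 carries 60 trays.

60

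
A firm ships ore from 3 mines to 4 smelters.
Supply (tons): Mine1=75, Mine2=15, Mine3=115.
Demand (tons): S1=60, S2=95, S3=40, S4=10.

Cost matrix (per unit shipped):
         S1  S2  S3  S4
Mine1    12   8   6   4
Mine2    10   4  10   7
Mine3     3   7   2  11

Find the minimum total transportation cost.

985

A cheapest plan:
  Mine1→S2: 65 × 8 = 520
  Mine1→S4: 10 × 4 = 40
  Mine2→S2: 15 × 4 = 60
  Mine3→S1: 60 × 3 = 180
  Mine3→S2: 15 × 7 = 105
  Mine3→S3: 40 × 2 = 80
Total = 520 + 40 + 60 + 180 + 105 + 80 = 985.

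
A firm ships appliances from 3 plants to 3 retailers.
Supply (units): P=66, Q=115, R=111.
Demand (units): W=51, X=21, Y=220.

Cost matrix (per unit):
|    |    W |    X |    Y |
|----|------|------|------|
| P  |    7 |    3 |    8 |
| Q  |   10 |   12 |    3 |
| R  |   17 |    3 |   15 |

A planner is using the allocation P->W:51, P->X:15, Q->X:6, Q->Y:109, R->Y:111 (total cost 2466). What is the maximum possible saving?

Current plan cost = 51·7 + 15·3 + 6·12 + 109·3 + 111·15 = 2466.
Optimal plan:
  P–W: 51 units
  P–Y: 15 units
  Q–Y: 115 units
  R–X: 21 units
  R–Y: 90 units
Optimal cost = 2235.
Saving = 2466 − 2235 = 231.

231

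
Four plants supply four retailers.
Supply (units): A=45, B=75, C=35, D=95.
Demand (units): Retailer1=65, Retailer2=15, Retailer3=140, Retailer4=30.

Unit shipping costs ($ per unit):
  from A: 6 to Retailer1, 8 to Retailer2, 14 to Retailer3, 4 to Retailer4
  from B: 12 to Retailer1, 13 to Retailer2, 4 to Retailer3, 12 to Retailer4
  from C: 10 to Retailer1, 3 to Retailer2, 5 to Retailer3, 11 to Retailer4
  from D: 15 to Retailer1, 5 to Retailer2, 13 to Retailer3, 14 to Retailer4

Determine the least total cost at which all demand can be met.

An optimal shipping plan:
  A–Retailer1: 15 units
  A–Retailer4: 30 units
  B–Retailer3: 75 units
  C–Retailer3: 35 units
  D–Retailer1: 50 units
  D–Retailer2: 15 units
  D–Retailer3: 30 units
Total cost = $1900.
(Supply check: A ships 45; B ships 75; C ships 35; D ships 95.)

1900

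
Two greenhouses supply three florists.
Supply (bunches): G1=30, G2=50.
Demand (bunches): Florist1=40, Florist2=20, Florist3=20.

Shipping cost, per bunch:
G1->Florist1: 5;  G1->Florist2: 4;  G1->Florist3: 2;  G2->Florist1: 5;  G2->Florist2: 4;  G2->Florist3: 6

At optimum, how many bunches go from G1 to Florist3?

Solving gives:
  G1->Florist1: 10 × 5 = 50
  G1->Florist3: 20 × 2 = 40
  G2->Florist1: 30 × 5 = 150
  G2->Florist2: 20 × 4 = 80
Total cost = 320.
So G1→Florist3 carries 20 bunches.

20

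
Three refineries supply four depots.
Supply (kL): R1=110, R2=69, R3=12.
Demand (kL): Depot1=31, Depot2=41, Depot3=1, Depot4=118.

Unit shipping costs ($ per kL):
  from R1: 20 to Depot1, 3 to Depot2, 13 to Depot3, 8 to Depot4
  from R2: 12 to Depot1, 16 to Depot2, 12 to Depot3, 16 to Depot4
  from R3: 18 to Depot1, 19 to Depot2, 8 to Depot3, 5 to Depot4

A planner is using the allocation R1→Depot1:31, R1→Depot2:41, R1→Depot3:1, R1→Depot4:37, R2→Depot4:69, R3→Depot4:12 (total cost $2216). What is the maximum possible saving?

Current plan cost = 31·20 + 41·3 + 1·13 + 37·8 + 69·16 + 12·5 = $2216.
Optimal plan:
  R1–Depot2: 41 × $3 = $123
  R1–Depot4: 69 × $8 = $552
  R2–Depot1: 31 × $12 = $372
  R2–Depot3: 1 × $12 = $12
  R2–Depot4: 37 × $16 = $592
  R3–Depot4: 12 × $5 = $60
Optimal cost = $1711.
Saving = 2216 − 1711 = $505.

505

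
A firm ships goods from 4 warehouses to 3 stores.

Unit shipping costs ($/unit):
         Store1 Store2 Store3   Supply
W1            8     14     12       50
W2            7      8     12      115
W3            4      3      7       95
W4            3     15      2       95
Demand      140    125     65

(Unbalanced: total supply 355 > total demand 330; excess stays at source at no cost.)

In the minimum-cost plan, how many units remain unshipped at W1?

An optimal plan:
  W1→Store1: 25 × $8 = $200
  W2→Store1: 85 × $7 = $595
  W2→Store2: 30 × $8 = $240
  W3→Store2: 95 × $3 = $285
  W4→Store1: 30 × $3 = $90
  W4→Store3: 65 × $2 = $130
Total cost = $1540.
W1 ships 25 of its 50, leaving 25.

25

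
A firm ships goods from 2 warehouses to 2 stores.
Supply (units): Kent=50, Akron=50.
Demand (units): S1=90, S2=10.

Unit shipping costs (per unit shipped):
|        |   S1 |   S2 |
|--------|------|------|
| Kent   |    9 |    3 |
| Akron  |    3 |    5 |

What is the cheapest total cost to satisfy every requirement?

540

An optimal shipping plan:
  Kent→S1: 40 × 9 = 360
  Kent→S2: 10 × 3 = 30
  Akron→S1: 50 × 3 = 150
Total = 360 + 30 + 150 = 540.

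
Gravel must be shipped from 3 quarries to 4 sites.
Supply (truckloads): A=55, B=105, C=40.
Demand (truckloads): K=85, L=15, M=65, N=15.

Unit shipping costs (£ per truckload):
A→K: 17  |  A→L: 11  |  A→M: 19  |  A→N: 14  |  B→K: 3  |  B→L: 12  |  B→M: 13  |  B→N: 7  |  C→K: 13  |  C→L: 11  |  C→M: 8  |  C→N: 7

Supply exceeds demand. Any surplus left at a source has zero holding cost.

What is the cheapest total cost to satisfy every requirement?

One minimum-cost allocation:
  A–L: 15 truckloads
  A–M: 20 truckloads
  B–K: 85 truckloads
  B–M: 5 truckloads
  B–N: 15 truckloads
  C–M: 40 truckloads
Total cost = £1290.

1290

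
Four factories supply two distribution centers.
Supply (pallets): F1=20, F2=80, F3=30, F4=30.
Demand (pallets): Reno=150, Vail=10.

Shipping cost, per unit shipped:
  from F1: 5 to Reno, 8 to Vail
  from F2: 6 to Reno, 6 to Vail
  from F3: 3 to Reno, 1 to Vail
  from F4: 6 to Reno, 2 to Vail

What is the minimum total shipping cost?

810

A cheapest plan:
  F1–Reno: 20 × 5 = 100
  F2–Reno: 80 × 6 = 480
  F3–Reno: 30 × 3 = 90
  F4–Reno: 20 × 6 = 120
  F4–Vail: 10 × 2 = 20
Total = 100 + 480 + 90 + 120 + 20 = 810.
(Supply check: F1 ships 20; F2 ships 80; F3 ships 30; F4 ships 30.)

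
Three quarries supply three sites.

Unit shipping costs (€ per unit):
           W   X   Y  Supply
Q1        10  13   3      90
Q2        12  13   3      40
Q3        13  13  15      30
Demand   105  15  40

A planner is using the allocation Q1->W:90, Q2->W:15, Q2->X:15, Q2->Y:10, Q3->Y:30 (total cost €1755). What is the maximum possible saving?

345

Current plan cost = 90·10 + 15·12 + 15·13 + 10·3 + 30·15 = €1755.
Optimal plan:
  Q1→W: 90 × €10 = €900
  Q2→Y: 40 × €3 = €120
  Q3→W: 15 × €13 = €195
  Q3→X: 15 × €13 = €195
Optimal cost = €1410.
Saving = 1755 − 1410 = €345.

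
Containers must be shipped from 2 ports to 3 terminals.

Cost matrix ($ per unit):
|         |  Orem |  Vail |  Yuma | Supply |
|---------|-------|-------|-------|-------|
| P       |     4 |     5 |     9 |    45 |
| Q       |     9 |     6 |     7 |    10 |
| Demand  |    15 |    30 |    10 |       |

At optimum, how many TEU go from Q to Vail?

Solving gives:
  P->Orem: 15 × $4 = $60
  P->Vail: 30 × $5 = $150
  Q->Yuma: 10 × $7 = $70
Total cost = $280.
The route Q→Vail is not used.

0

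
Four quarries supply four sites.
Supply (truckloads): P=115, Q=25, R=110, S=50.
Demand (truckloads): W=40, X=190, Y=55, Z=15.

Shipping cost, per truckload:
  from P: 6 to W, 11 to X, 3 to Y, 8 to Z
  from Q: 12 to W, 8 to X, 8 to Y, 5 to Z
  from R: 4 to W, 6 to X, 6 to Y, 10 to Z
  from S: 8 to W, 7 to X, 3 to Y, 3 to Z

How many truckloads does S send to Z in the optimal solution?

Optimal shipments:
  P->W: 40 × 6 = 240
  P->X: 20 × 11 = 220
  P->Y: 55 × 3 = 165
  Q->X: 25 × 8 = 200
  R->X: 110 × 6 = 660
  S->X: 35 × 7 = 245
  S->Z: 15 × 3 = 45
Total cost = 1775.
So S→Z carries 15 truckloads.

15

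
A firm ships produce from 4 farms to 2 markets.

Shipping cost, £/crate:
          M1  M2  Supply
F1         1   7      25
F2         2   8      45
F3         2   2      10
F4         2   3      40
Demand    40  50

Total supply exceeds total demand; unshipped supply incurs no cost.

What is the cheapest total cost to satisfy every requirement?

195

An optimal shipping plan:
  F1→M1: 25 × £1 = £25
  F2→M1: 15 × £2 = £30
  F3→M2: 10 × £2 = £20
  F4→M2: 40 × £3 = £120
Total = 25 + 30 + 20 + 120 = £195.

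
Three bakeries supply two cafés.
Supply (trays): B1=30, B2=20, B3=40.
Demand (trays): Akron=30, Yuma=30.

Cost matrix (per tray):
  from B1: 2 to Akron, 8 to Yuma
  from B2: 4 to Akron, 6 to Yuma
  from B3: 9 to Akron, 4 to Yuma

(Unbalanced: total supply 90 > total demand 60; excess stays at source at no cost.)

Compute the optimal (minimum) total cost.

An optimal shipping plan:
  B1→Akron: 30 × 2 = 60
  B3→Yuma: 30 × 4 = 120
Total = 60 + 120 = 180.

180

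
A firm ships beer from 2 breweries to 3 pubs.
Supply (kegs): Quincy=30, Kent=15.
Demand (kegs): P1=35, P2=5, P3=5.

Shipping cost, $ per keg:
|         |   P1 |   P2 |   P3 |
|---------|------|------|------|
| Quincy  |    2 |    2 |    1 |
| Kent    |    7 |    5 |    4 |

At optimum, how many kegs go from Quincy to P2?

0

The minimum-cost plan:
  Quincy->P1: 30 kegs
  Kent->P1: 5 kegs
  Kent->P2: 5 kegs
  Kent->P3: 5 kegs
Total cost = $140.
The route Quincy→P2 is not used.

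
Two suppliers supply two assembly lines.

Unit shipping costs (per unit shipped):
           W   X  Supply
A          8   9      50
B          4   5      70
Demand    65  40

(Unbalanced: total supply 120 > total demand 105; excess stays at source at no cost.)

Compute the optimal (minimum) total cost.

A cheapest plan:
  A→W: 35 × 8 = 280
  B→W: 30 × 4 = 120
  B→X: 40 × 5 = 200
Total = 280 + 120 + 200 = 600.

600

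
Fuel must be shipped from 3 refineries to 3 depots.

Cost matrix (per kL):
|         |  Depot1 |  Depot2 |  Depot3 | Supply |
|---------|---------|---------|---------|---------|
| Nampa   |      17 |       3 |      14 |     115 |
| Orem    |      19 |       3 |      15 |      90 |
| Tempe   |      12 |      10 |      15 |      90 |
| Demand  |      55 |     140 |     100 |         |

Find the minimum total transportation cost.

Optimal allocation:
  Nampa->Depot2: 50 × 3 = 150
  Nampa->Depot3: 65 × 14 = 910
  Orem->Depot2: 90 × 3 = 270
  Tempe->Depot1: 55 × 12 = 660
  Tempe->Depot3: 35 × 15 = 525
Total = 150 + 910 + 270 + 660 + 525 = 2515.

2515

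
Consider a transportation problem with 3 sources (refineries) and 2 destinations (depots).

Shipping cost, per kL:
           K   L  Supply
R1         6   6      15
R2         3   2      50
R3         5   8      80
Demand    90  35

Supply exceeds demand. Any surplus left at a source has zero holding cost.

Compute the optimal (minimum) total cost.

Optimal allocation:
  R2 to K: 15 kL
  R2 to L: 35 kL
  R3 to K: 75 kL
Total cost = 490.

490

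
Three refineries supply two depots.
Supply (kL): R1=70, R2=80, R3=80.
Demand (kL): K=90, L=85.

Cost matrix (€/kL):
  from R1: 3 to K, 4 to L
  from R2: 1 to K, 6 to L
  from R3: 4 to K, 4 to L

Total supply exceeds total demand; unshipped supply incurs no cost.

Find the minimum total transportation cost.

An optimal shipping plan:
  R1→K: 10 × €3 = €30
  R1→L: 60 × €4 = €240
  R2→K: 80 × €1 = €80
  R3→L: 25 × €4 = €100
Total = 30 + 240 + 80 + 100 = €450.

450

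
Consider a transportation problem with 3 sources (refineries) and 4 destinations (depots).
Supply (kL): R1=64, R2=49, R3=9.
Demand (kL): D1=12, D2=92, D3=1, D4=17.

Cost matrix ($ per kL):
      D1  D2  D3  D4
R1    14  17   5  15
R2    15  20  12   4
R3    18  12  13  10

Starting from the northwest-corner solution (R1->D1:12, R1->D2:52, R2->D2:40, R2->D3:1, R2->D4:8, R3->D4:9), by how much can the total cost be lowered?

154

Current plan cost = 12·14 + 52·17 + 40·20 + 1·12 + 8·4 + 9·10 = $1986.
Optimal plan:
  R1–D2: 63 × $17 = $1071
  R1–D3: 1 × $5 = $5
  R2–D1: 12 × $15 = $180
  R2–D2: 20 × $20 = $400
  R2–D4: 17 × $4 = $68
  R3–D2: 9 × $12 = $108
Optimal cost = $1832.
Saving = 1986 − 1832 = $154.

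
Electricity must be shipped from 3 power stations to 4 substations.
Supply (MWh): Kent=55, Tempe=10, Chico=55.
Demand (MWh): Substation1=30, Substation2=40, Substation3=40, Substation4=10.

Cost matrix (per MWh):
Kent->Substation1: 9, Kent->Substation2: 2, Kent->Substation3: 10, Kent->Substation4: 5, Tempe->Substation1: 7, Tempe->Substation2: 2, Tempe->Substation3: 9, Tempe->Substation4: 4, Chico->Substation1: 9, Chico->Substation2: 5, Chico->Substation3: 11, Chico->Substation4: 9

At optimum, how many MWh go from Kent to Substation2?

40

The minimum-cost plan:
  Kent–Substation2: 40 MWh
  Kent–Substation3: 5 MWh
  Kent–Substation4: 10 MWh
  Tempe–Substation1: 10 MWh
  Chico–Substation1: 20 MWh
  Chico–Substation3: 35 MWh
Total cost = 815.
So Kent→Substation2 carries 40 MWh.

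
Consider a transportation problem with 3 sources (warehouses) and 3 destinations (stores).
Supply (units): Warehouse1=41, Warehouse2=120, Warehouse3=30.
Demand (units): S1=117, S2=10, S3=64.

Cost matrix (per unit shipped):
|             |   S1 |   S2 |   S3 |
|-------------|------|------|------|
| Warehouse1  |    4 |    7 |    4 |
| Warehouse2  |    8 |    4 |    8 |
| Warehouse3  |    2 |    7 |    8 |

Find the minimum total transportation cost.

Optimal allocation:
  Warehouse1→S3: 41 × 4 = 164
  Warehouse2→S1: 87 × 8 = 696
  Warehouse2→S2: 10 × 4 = 40
  Warehouse2→S3: 23 × 8 = 184
  Warehouse3→S1: 30 × 2 = 60
Total = 164 + 696 + 40 + 184 + 60 = 1144.
(Supply check: Warehouse1 ships 41; Warehouse2 ships 120; Warehouse3 ships 30.)

1144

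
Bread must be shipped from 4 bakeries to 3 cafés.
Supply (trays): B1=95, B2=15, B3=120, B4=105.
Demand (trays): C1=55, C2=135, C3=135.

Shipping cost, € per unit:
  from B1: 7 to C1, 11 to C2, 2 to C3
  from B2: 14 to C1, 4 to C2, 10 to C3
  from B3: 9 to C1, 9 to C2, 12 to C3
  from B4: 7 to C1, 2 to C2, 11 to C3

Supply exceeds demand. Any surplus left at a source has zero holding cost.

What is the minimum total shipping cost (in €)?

Optimal allocation:
  B1->C3: 95 × €2 = €190
  B2->C2: 15 × €4 = €60
  B3->C1: 55 × €9 = €495
  B3->C2: 15 × €9 = €135
  B3->C3: 40 × €12 = €480
  B4->C2: 105 × €2 = €210
Total = 190 + 60 + 495 + 135 + 480 + 210 = €1570.
(Supply check: B1 ships 95; B2 ships 15; B3 ships 110; B4 ships 105.)

1570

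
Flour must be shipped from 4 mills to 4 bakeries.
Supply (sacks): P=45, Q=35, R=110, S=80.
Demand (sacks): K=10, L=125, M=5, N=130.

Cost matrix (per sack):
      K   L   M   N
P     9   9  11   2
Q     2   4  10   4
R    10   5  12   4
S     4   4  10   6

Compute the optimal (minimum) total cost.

1025

A cheapest plan:
  P→N: 45 × 2 = 90
  Q→K: 10 × 2 = 20
  Q→L: 25 × 4 = 100
  R→L: 25 × 5 = 125
  R→N: 85 × 4 = 340
  S→L: 75 × 4 = 300
  S→M: 5 × 10 = 50
Total = 90 + 20 + 100 + 125 + 340 + 300 + 50 = 1025.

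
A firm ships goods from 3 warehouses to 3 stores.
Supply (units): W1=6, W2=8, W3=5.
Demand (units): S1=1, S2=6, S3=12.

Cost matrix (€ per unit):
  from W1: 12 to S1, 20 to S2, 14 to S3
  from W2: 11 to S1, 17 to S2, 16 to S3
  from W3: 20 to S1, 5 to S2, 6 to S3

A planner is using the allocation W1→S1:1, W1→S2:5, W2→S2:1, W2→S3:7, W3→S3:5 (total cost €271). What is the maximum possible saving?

Current plan cost = 1·12 + 5·20 + 1·17 + 7·16 + 5·6 = €271.
Optimal plan:
  W1 to S3: 6 × €14 = €84
  W2 to S1: 1 × €11 = €11
  W2 to S2: 1 × €17 = €17
  W2 to S3: 6 × €16 = €96
  W3 to S2: 5 × €5 = €25
Optimal cost = €233.
Saving = 271 − 233 = €38.

38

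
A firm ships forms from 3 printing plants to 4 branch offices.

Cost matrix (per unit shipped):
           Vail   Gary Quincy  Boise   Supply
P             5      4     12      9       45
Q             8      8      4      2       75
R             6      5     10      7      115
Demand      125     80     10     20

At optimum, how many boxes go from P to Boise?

The minimum-cost plan:
  P–Gary: 45 boxes
  Q–Vail: 45 boxes
  Q–Quincy: 10 boxes
  Q–Boise: 20 boxes
  R–Vail: 80 boxes
  R–Gary: 35 boxes
Total cost = 1275.
The route P→Boise is not used.

0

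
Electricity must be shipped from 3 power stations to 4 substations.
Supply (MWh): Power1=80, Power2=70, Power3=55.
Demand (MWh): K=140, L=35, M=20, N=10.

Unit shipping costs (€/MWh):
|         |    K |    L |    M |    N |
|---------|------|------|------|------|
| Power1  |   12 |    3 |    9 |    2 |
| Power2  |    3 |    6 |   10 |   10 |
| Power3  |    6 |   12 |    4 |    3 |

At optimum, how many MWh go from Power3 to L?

The minimum-cost plan:
  Power1 to K: 15 × €12 = €180
  Power1 to L: 35 × €3 = €105
  Power1 to M: 20 × €9 = €180
  Power1 to N: 10 × €2 = €20
  Power2 to K: 70 × €3 = €210
  Power3 to K: 55 × €6 = €330
Total cost = €1025.
The route Power3→L is not used.

0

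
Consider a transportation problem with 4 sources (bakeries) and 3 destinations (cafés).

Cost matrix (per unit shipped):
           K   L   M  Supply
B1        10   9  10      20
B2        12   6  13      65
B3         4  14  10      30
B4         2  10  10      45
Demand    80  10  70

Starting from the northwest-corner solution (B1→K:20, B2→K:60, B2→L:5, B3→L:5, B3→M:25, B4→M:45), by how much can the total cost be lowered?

Current plan cost = 20·10 + 60·12 + 5·6 + 5·14 + 25·10 + 45·10 = 1720.
Optimal plan:
  B1→M: 20 × 10 = 200
  B2→K: 5 × 12 = 60
  B2→L: 10 × 6 = 60
  B2→M: 50 × 13 = 650
  B3→K: 30 × 4 = 120
  B4→K: 45 × 2 = 90
Optimal cost = 1180.
Saving = 1720 − 1180 = 540.

540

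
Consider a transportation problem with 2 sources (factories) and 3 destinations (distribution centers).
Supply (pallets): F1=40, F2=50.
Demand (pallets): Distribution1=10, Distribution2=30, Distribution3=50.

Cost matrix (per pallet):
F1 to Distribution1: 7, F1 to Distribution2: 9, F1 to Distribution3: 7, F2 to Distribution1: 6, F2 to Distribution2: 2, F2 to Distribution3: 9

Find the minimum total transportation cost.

One minimum-cost allocation:
  F1–Distribution3: 40 × 7 = 280
  F2–Distribution1: 10 × 6 = 60
  F2–Distribution2: 30 × 2 = 60
  F2–Distribution3: 10 × 9 = 90
Total = 280 + 60 + 60 + 90 = 490.
(Supply check: F1 ships 40; F2 ships 50.)

490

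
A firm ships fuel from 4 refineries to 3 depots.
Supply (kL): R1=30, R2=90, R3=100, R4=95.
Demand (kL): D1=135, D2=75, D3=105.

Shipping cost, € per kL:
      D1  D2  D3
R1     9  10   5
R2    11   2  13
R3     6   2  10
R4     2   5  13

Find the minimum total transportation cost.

1525

A cheapest plan:
  R1→D3: 30 kL
  R2→D2: 75 kL
  R2→D3: 15 kL
  R3→D1: 40 kL
  R3→D3: 60 kL
  R4→D1: 95 kL
Total cost = €1525.
(Supply check: R1 ships 30; R2 ships 90; R3 ships 100; R4 ships 95.)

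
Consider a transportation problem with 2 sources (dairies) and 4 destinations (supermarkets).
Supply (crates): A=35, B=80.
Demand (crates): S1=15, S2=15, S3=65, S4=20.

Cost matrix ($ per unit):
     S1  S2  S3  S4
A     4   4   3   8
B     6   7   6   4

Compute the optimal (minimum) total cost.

560

Optimal allocation:
  A to S2: 15 crates
  A to S3: 20 crates
  B to S1: 15 crates
  B to S3: 45 crates
  B to S4: 20 crates
Total cost = $560.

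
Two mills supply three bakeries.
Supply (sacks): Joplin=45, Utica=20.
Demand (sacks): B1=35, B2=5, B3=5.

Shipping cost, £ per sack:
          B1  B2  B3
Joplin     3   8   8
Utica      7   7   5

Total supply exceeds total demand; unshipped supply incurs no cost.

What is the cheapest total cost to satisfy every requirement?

165

Optimal allocation:
  Joplin to B1: 35 sacks
  Utica to B2: 5 sacks
  Utica to B3: 5 sacks
Total cost = £165.
(Supply check: Joplin ships 35; Utica ships 10.)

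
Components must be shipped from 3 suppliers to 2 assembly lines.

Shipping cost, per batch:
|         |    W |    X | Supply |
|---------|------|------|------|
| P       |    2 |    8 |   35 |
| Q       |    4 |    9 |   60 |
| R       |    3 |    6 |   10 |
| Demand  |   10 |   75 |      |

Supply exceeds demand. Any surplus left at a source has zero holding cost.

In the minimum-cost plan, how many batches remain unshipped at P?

An optimal plan:
  P–W: 10 × 2 = 20
  P–X: 25 × 8 = 200
  Q–X: 40 × 9 = 360
  R–X: 10 × 6 = 60
Total cost = 640.
P ships 35 of its 35, leaving 0.

0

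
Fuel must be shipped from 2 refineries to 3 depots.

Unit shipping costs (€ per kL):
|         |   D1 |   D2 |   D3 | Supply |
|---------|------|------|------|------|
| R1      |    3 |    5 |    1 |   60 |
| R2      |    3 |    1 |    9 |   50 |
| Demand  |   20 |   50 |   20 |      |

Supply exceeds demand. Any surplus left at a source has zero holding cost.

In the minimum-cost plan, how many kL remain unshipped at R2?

0

Minimum-cost shipments:
  R1 to D1: 20 × €3 = €60
  R1 to D3: 20 × €1 = €20
  R2 to D2: 50 × €1 = €50
Total cost = €130.
R2 ships 50 of its 50, leaving 0.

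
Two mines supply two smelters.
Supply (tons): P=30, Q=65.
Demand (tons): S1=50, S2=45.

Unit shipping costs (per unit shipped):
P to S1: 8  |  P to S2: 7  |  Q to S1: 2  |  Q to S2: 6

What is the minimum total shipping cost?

Optimal allocation:
  P to S2: 30 tons
  Q to S1: 50 tons
  Q to S2: 15 tons
Total cost = 400.

400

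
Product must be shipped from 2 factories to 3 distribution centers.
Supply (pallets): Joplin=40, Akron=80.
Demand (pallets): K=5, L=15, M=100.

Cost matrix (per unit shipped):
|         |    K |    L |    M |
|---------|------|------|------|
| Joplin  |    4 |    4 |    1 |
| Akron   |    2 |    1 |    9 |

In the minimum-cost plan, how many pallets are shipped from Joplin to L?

0

Optimal shipments:
  Joplin–M: 40 × 1 = 40
  Akron–K: 5 × 2 = 10
  Akron–L: 15 × 1 = 15
  Akron–M: 60 × 9 = 540
Total cost = 605.
The route Joplin→L is not used.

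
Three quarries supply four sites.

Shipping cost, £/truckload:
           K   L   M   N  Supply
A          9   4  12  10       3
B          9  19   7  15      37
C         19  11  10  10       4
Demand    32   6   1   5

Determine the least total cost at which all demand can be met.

Optimal allocation:
  A–L: 3 truckloads
  B–K: 32 truckloads
  B–M: 1 truckloads
  B–N: 4 truckloads
  C–L: 3 truckloads
  C–N: 1 truckloads
Total cost = £410.
(Supply check: A ships 3; B ships 37; C ships 4.)

410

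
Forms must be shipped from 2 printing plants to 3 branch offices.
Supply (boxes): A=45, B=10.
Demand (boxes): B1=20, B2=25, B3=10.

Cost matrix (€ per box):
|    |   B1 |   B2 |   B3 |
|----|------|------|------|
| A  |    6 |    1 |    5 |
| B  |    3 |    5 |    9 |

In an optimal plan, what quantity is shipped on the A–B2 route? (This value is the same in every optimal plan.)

25

Solving gives:
  A to B1: 10 × €6 = €60
  A to B2: 25 × €1 = €25
  A to B3: 10 × €5 = €50
  B to B1: 10 × €3 = €30
Total cost = €165.
So A→B2 carries 25 boxes.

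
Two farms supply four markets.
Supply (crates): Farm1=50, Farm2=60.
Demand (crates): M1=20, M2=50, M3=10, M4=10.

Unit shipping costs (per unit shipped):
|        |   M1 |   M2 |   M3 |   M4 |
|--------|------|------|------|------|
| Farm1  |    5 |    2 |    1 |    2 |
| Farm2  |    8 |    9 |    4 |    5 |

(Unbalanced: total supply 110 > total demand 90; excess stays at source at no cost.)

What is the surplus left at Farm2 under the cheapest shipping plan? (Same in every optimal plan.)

20

An optimal plan:
  Farm1->M2: 50 × 2 = 100
  Farm2->M1: 20 × 8 = 160
  Farm2->M3: 10 × 4 = 40
  Farm2->M4: 10 × 5 = 50
Total cost = 350.
Farm2 ships 40 of its 60, leaving 20.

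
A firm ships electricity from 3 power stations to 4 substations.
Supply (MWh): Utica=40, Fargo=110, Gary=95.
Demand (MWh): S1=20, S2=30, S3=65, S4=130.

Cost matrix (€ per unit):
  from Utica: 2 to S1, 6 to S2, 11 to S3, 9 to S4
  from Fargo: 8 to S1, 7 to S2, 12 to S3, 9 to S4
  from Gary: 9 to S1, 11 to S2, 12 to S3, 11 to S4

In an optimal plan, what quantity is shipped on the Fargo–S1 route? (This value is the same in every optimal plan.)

0

The minimum-cost plan:
  Utica to S1: 20 × €2 = €40
  Utica to S2: 20 × €6 = €120
  Fargo to S2: 10 × €7 = €70
  Fargo to S4: 100 × €9 = €900
  Gary to S3: 65 × €12 = €780
  Gary to S4: 30 × €11 = €330
Total cost = €2240.
The route Fargo→S1 is not used.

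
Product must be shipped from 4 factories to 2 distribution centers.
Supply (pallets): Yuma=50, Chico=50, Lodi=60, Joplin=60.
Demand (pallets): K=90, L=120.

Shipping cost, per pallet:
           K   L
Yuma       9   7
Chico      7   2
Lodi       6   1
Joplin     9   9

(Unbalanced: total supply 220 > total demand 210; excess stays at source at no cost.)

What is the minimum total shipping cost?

1040

A cheapest plan:
  Yuma to K: 30 × 9 = 270
  Yuma to L: 10 × 7 = 70
  Chico to L: 50 × 2 = 100
  Lodi to L: 60 × 1 = 60
  Joplin to K: 60 × 9 = 540
Total = 270 + 70 + 100 + 60 + 540 = 1040.
(Supply check: Yuma ships 40; Chico ships 50; Lodi ships 60; Joplin ships 60.)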